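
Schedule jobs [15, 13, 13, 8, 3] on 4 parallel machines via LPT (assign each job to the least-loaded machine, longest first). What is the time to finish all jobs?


Jobs (LPT sorted): [15, 13, 13, 8, 3]
Machines: 4
  J=15 → Machine 1 (load: 0+15=15)
  J=13 → Machine 2 (load: 0+13=13)
  J=13 → Machine 3 (load: 0+13=13)
  J=8 → Machine 4 (load: 0+8=8)
  J=3 → Machine 4 (load: 8+3=11)
Machine loads: [15, 13, 13, 11]
Makespan = max = 15 time units


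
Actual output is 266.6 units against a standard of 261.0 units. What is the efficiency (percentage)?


Efficiency = (actual / standard) × 100
= (266.6 / 261.0) × 100
= 102.1%


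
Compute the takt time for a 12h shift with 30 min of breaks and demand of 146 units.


Available = 12×60 - 30 = 690 min
Takt time = 690 / 146
= 4.73 min/unit


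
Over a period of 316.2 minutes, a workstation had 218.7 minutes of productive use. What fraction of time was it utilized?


Utilization = busy / total × 100
= 218.7 / 316.2 × 100
= 69.2%


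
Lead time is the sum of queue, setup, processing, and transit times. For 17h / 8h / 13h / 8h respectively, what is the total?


Lead time = queue + setup + processing + transit
= 17 + 8 + 13 + 8
= 46 hours


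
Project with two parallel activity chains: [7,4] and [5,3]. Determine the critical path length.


Path A: 7 + 4 = 11
Path B: 5 + 3 = 8
Critical path = longest = max(11, 8)
= 11 (Path A)


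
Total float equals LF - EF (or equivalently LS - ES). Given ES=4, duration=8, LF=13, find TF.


EF = ES + duration = 4 + 8 = 12
LS = LF - duration = 13 - 8 = 5
Total Float = LF - EF = 13 - 12
(or LS - ES = 5 - 4)
= 1


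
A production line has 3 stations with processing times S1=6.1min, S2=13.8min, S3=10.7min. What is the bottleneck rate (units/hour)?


Bottleneck = longest station time
Station times: [6.1, 13.8, 10.7]
Max = 13.8 min
Rate = 60 / 13.8
= 4.35 units/hour (bottleneck: 13.8min)


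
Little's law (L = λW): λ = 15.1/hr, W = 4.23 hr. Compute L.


Little's law: L = λ × W
= 15.1 × 4.23
= 63.87


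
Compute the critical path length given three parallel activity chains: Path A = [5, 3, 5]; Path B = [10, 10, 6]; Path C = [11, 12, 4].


Path A: 5 + 3 + 5 = 13
Path B: 10 + 10 + 6 = 26
Path C: 11 + 12 + 4 = 27
Critical path = longest = max(13, 26, 27)
= 27 (Path C)


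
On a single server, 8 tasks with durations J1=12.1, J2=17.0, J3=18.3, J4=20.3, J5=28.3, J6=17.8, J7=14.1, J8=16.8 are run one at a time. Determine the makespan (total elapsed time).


Sequential makespan: sum all processing times
= 12.1 + 17.0 + 18.3 + 20.3 + 28.3 + 17.8 + 14.1 + 16.8
= 144.7 time units


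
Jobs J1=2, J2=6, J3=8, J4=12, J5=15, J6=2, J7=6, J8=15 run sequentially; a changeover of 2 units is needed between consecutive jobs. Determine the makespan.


Makespan = Σ processing + (n-1) × setup
= (2 + 6 + 8 + 12 + 15 + 2 + 6 + 15) + (8-1)×2
= 66 + 14
= 80 time units


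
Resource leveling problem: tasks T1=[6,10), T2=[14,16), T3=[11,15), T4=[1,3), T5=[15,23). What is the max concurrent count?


Check each time point for overlaps:
  t=14: 2 tasks active (T2, T3)
Max concurrent = 2


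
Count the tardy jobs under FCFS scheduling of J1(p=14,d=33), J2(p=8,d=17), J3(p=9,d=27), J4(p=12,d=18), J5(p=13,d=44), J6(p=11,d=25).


Completion vs due date:
  J1: C=14, d=33 → on time
  J2: C=22, d=17 → TARDY
  J3: C=31, d=27 → TARDY
  J4: C=43, d=18 → TARDY
  J5: C=56, d=44 → TARDY
  J6: C=67, d=25 → TARDY
Tardy jobs: J2, J3, J4, J5, J6
Count = 5


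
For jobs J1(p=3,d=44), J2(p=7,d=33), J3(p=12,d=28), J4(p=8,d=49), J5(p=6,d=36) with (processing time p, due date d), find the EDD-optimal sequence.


EDD: sort by earliest due date
  J3: d=28, p=12
  J2: d=33, p=7
  J5: d=36, p=6
  J1: d=44, p=3
  J4: d=49, p=8
Order: J3 → J2 → J5 → J1 → J4


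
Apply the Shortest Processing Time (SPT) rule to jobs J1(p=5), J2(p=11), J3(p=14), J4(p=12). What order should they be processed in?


SPT: sort by shortest processing time
  J1: p=5
  J2: p=11
  J4: p=12
  J3: p=14
Order: J1 → J2 → J4 → J3


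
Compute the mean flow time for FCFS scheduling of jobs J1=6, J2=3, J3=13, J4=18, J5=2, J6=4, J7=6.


Completion times:
  J1: completes at 6
  J2: completes at 9
  J3: completes at 22
  J4: completes at 40
  J5: completes at 42
  J6: completes at 46
  J7: completes at 52
Sum = 217
Average = 217/7
= 31.00


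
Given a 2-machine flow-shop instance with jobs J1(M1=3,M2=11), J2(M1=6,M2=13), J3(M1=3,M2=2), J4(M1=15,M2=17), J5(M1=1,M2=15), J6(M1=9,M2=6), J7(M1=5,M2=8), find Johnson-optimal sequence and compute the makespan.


Johnson's rule:
Group 1 (M1≤M2, sort by M1): ['J5', 'J1', 'J7', 'J2', 'J4']
Group 2 (M1>M2, sort desc M2): ['J6', 'J3']
Sequence: J5 → J1 → J7 → J2 → J4 → J6 → J3
Makespan calculation:
  J5: M1 done=1, M2 done=16
  J1: M1 done=4, M2 done=27
  J7: M1 done=9, M2 done=35
  J2: M1 done=15, M2 done=48
  J4: M1 done=30, M2 done=65
  J6: M1 done=39, M2 done=71
  J3: M1 done=42, M2 done=73
= Sequence: J5 → J1 → J7 → J2 → J4 → J6 → J3, Makespan: 73


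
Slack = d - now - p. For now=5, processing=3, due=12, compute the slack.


Slack = due - current_time - processing
= 12 - 5 - 3
= 4


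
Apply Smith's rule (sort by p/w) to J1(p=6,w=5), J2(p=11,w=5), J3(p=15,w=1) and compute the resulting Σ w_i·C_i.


WSPT order (by p/w): J1 → J2 → J3
  J1: C=6, w·C=5×6=30
  J2: C=17, w·C=5×17=85
  J3: C=32, w·C=1×32=32
Σ w·C = 147
= 147


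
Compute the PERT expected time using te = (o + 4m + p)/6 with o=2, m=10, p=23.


te = (o + 4m + p) / 6
= (2 + 4×10 + 23) / 6
= (2 + 40 + 23) / 6
= 65 / 6
= 10.83


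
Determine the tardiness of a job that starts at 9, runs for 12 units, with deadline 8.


Completion = start + processing = 9 + 12 = 21
Tardiness = max(0, C - d) = max(0, 21 - 8)
= max(0, 13)
= 13


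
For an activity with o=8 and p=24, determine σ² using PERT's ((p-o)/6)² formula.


σ² = ((p - o) / 6)² = (p - o)² / 36
= (24 - 8)² / 36
= 16² / 36
= 256 / 36
= 7.1111


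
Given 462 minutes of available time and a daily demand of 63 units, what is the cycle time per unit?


Cycle time = available time / demand
= 462 / 63
= 7.33 min/unit


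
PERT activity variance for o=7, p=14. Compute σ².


σ² = ((p - o) / 6)² = (p - o)² / 36
= (14 - 7)² / 36
= 7² / 36
= 49 / 36
= 1.3611


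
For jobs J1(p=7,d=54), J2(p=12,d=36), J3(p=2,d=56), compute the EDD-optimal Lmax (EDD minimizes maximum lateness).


EDD order: J2 → J1 → J3
Completion and lateness:
  J2: C=12, d=36, L=12-36=-24
  J1: C=19, d=54, L=19-54=-35
  J3: C=21, d=56, L=21-56=-35
Lmax = max(-24, -35, -35)
= -24


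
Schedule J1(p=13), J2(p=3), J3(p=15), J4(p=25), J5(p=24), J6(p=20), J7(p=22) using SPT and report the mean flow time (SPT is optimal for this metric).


SPT order: J2 → J1 → J3 → J6 → J7 → J5 → J4
Completion times:
  J2: C=3
  J1: C=16
  J3: C=31
  J6: C=51
  J7: C=73
  J5: C=97
  J4: C=122
Sum = 393, n = 7
Mean flow = 393/7
= 56.14


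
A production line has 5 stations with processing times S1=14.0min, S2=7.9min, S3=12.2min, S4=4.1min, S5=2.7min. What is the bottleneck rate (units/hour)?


Bottleneck = longest station time
Station times: [14.0, 7.9, 12.2, 4.1, 2.7]
Max = 14.0 min
Rate = 60 / 14.0
= 4.29 units/hour (bottleneck: 14.0min)


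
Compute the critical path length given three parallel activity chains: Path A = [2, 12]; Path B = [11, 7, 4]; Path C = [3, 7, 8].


Path A: 2 + 12 = 14
Path B: 11 + 7 + 4 = 22
Path C: 3 + 7 + 8 = 18
Critical path = longest = max(14, 22, 18)
= 22 (Path B)


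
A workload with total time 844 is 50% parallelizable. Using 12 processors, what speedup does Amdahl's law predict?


Amdahl's law: T_p = T × ((1-p) + p/N)
= 844 × ((1-0.5) + 0.5/12)
= 844 × (0.50 + 0.0417)
= 844 × 0.5417
= 457.17
Speedup = 844/457.17
= 1.85×


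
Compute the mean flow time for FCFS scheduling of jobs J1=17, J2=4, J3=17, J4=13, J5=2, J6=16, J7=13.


Completion times:
  J1: completes at 17
  J2: completes at 21
  J3: completes at 38
  J4: completes at 51
  J5: completes at 53
  J6: completes at 69
  J7: completes at 82
Sum = 331
Average = 331/7
= 47.29


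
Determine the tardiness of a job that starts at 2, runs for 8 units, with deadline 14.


Completion = start + processing = 2 + 8 = 10
Tardiness = max(0, C - d) = max(0, 10 - 14)
= max(0, -4)
= 0


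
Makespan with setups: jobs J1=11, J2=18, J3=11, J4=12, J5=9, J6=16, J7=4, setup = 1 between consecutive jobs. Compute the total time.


Makespan = Σ processing + (n-1) × setup
= (11 + 18 + 11 + 12 + 9 + 16 + 4) + (7-1)×1
= 81 + 6
= 87 time units


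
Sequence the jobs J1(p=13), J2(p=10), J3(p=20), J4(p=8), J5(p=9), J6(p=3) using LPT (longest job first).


LPT: sort by longest processing time first
  J3: p=20
  J1: p=13
  J2: p=10
  J5: p=9
  J4: p=8
  J6: p=3
Order: J3 → J1 → J2 → J5 → J4 → J6


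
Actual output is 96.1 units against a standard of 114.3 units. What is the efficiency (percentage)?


Efficiency = (actual / standard) × 100
= (96.1 / 114.3) × 100
= 84.1%


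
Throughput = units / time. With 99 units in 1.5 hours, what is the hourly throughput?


Throughput = units / time
= 99 / 1.5
= 66.0 units/hour


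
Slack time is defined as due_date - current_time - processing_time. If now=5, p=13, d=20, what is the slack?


Slack = due - current_time - processing
= 20 - 5 - 13
= 2


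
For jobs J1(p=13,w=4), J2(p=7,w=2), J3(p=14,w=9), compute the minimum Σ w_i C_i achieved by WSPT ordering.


WSPT order (by p/w): J3 → J1 → J2
  J3: C=14, w·C=9×14=126
  J1: C=27, w·C=4×27=108
  J2: C=34, w·C=2×34=68
Σ w·C = 302
= 302


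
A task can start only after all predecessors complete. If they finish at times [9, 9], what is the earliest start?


ES = max of all predecessor completion times
Predecessors: [9, 9]
ES = max(9, 9)
= 9


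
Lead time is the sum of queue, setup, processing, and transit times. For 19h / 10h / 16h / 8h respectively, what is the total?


Lead time = queue + setup + processing + transit
= 19 + 10 + 16 + 8
= 53 hours


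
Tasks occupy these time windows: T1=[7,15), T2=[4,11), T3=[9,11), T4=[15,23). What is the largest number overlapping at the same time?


Check each time point for overlaps:
  t=9: 3 tasks active (T1, T2, T3)
Max concurrent = 3


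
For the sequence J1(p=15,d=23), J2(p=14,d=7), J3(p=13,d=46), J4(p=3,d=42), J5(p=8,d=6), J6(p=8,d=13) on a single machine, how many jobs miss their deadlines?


Completion vs due date:
  J1: C=15, d=23 → on time
  J2: C=29, d=7 → TARDY
  J3: C=42, d=46 → on time
  J4: C=45, d=42 → TARDY
  J5: C=53, d=6 → TARDY
  J6: C=61, d=13 → TARDY
Tardy jobs: J2, J4, J5, J6
Count = 4


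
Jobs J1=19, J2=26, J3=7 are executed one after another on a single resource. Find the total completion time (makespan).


Sequential makespan: sum all processing times
= 19 + 26 + 7
= 52 time units


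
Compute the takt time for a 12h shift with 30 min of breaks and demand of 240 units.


Available = 12×60 - 30 = 690 min
Takt time = 690 / 240
= 2.88 min/unit


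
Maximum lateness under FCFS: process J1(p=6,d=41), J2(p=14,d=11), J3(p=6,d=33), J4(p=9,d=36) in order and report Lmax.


Lateness per job (L = C - d):
  J1: C=6, d=41, L=-35
  J2: C=20, d=11, L=9
  J3: C=26, d=33, L=-7
  J4: C=35, d=36, L=-1
Lmax = max(-35, 9, -7, -1)
= 9


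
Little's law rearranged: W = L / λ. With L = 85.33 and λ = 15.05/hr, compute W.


Little's law: L = λW → W = L / λ
= 85.33 / 15.05
= 5.67 hours


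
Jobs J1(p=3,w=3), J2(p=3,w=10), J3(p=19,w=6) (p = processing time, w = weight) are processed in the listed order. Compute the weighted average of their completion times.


Completion times:
  J1: C=3, w×C=3×3=9
  J2: C=6, w×C=10×6=60
  J3: C=25, w×C=6×25=150
Sum w×C = 219
Sum w = 19
Weighted avg = 219/19
= 11.53


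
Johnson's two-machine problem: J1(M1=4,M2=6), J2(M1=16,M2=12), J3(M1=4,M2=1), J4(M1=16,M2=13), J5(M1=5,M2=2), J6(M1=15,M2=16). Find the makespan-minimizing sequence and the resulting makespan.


Johnson's rule:
Group 1 (M1≤M2, sort by M1): ['J1', 'J6']
Group 2 (M1>M2, sort desc M2): ['J4', 'J2', 'J5', 'J3']
Sequence: J1 → J6 → J4 → J2 → J5 → J3
Makespan calculation:
  J1: M1 done=4, M2 done=10
  J6: M1 done=19, M2 done=35
  J4: M1 done=35, M2 done=48
  J2: M1 done=51, M2 done=63
  J5: M1 done=56, M2 done=65
  J3: M1 done=60, M2 done=66
= Sequence: J1 → J6 → J4 → J2 → J5 → J3, Makespan: 66


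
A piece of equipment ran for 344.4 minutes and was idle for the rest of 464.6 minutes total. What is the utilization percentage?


Utilization = busy / total × 100
= 344.4 / 464.6 × 100
= 74.1%


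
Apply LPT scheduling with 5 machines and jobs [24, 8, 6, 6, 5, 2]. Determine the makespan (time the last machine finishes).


Jobs (LPT sorted): [24, 8, 6, 6, 5, 2]
Machines: 5
  J=24 → Machine 1 (load: 0+24=24)
  J=8 → Machine 2 (load: 0+8=8)
  J=6 → Machine 3 (load: 0+6=6)
  J=6 → Machine 4 (load: 0+6=6)
  J=5 → Machine 5 (load: 0+5=5)
  J=2 → Machine 5 (load: 5+2=7)
Machine loads: [24, 8, 6, 6, 7]
Makespan = max = 24 time units


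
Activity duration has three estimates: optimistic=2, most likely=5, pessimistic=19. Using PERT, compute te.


te = (o + 4m + p) / 6
= (2 + 4×5 + 19) / 6
= (2 + 20 + 19) / 6
= 41 / 6
= 6.83


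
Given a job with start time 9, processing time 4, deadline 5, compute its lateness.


Completion = 9 + 4 = 13
Lateness = C - d = 13 - 5
= 8


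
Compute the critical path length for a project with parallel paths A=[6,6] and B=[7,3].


Path A: 6 + 6 = 12
Path B: 7 + 3 = 10
Critical path = longest = max(12, 10)
= 12 (Path A)


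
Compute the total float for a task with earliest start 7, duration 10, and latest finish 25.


EF = ES + duration = 7 + 10 = 17
LS = LF - duration = 25 - 10 = 15
Total Float = LF - EF = 25 - 17
(or LS - ES = 15 - 7)
= 8


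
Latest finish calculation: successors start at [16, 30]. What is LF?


LF = min of all successor start times
Successors start at: [16, 30]
LF = min(16, 30)
= 16


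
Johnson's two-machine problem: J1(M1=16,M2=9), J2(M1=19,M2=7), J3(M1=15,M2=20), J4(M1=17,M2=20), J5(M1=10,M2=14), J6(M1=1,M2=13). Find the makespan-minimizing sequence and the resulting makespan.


Johnson's rule:
Group 1 (M1≤M2, sort by M1): ['J6', 'J5', 'J3', 'J4']
Group 2 (M1>M2, sort desc M2): ['J1', 'J2']
Sequence: J6 → J5 → J3 → J4 → J1 → J2
Makespan calculation:
  J6: M1 done=1, M2 done=14
  J5: M1 done=11, M2 done=28
  J3: M1 done=26, M2 done=48
  J4: M1 done=43, M2 done=68
  J1: M1 done=59, M2 done=77
  J2: M1 done=78, M2 done=85
= Sequence: J6 → J5 → J3 → J4 → J1 → J2, Makespan: 85


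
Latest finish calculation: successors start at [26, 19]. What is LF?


LF = min of all successor start times
Successors start at: [26, 19]
LF = min(26, 19)
= 19


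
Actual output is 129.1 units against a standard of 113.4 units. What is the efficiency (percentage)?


Efficiency = (actual / standard) × 100
= (129.1 / 113.4) × 100
= 113.8%


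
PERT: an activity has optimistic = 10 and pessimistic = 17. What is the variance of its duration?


σ² = ((p - o) / 6)² = (p - o)² / 36
= (17 - 10)² / 36
= 7² / 36
= 49 / 36
= 1.3611


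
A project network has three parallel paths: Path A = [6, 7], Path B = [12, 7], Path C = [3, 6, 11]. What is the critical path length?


Path A: 6 + 7 = 13
Path B: 12 + 7 = 19
Path C: 3 + 6 + 11 = 20
Critical path = longest = max(13, 19, 20)
= 20 (Path C)


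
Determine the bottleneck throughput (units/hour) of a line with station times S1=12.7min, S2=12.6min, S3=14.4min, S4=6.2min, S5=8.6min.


Bottleneck = longest station time
Station times: [12.7, 12.6, 14.4, 6.2, 8.6]
Max = 14.4 min
Rate = 60 / 14.4
= 4.17 units/hour (bottleneck: 14.4min)


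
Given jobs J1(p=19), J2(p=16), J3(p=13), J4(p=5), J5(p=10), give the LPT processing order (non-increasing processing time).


LPT: sort by longest processing time first
  J1: p=19
  J2: p=16
  J3: p=13
  J5: p=10
  J4: p=5
Order: J1 → J2 → J3 → J5 → J4


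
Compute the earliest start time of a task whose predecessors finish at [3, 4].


ES = max of all predecessor completion times
Predecessors: [3, 4]
ES = max(3, 4)
= 4


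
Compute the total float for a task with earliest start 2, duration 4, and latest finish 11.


EF = ES + duration = 2 + 4 = 6
LS = LF - duration = 11 - 4 = 7
Total Float = LF - EF = 11 - 6
(or LS - ES = 7 - 2)
= 5


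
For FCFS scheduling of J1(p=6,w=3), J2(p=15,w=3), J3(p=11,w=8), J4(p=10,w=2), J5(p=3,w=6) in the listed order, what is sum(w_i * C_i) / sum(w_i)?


Completion times:
  J1: C=6, w×C=3×6=18
  J2: C=21, w×C=3×21=63
  J3: C=32, w×C=8×32=256
  J4: C=42, w×C=2×42=84
  J5: C=45, w×C=6×45=270
Sum w×C = 691
Sum w = 22
Weighted avg = 691/22
= 31.41


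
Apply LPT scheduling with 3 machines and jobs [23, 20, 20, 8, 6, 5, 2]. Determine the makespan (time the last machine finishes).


Jobs (LPT sorted): [23, 20, 20, 8, 6, 5, 2]
Machines: 3
  J=23 → Machine 1 (load: 0+23=23)
  J=20 → Machine 2 (load: 0+20=20)
  J=20 → Machine 3 (load: 0+20=20)
  J=8 → Machine 2 (load: 20+8=28)
  J=6 → Machine 3 (load: 20+6=26)
  J=5 → Machine 1 (load: 23+5=28)
  J=2 → Machine 3 (load: 26+2=28)
Machine loads: [28, 28, 28]
Makespan = max = 28 time units


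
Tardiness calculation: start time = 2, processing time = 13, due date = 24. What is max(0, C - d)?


Completion = start + processing = 2 + 13 = 15
Tardiness = max(0, C - d) = max(0, 15 - 24)
= max(0, -9)
= 0


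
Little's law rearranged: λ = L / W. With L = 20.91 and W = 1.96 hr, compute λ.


Little's law: L = λW → λ = L / W
= 20.91 / 1.96
= 10.67 per hour


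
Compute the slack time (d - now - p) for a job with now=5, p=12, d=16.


Slack = due - current_time - processing
= 16 - 5 - 12
= -1


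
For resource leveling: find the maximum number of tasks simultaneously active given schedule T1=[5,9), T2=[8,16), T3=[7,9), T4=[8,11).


Check each time point for overlaps:
  t=8: 4 tasks active (T1, T2, T3, T4)
Max concurrent = 4


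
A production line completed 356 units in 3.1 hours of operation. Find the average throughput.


Throughput = units / time
= 356 / 3.1
= 114.8 units/hour


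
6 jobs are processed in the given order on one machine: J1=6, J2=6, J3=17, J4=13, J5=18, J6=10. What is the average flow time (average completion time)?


Completion times:
  J1: completes at 6
  J2: completes at 12
  J3: completes at 29
  J4: completes at 42
  J5: completes at 60
  J6: completes at 70
Sum = 219
Average = 219/6
= 36.50


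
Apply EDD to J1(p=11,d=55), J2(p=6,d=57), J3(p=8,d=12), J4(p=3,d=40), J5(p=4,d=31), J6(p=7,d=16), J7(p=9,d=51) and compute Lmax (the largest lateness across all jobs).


EDD order: J3 → J6 → J5 → J4 → J7 → J1 → J2
Completion and lateness:
  J3: C=8, d=12, L=8-12=-4
  J6: C=15, d=16, L=15-16=-1
  J5: C=19, d=31, L=19-31=-12
  J4: C=22, d=40, L=22-40=-18
  J7: C=31, d=51, L=31-51=-20
  J1: C=42, d=55, L=42-55=-13
  J2: C=48, d=57, L=48-57=-9
Lmax = max(-4, -1, -12, -18, -20, -13, -9)
= -1


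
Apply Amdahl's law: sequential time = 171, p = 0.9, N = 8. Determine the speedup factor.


Amdahl's law: T_p = T × ((1-p) + p/N)
= 171 × ((1-0.9) + 0.9/8)
= 171 × (0.10 + 0.1125)
= 171 × 0.2125
= 36.34
Speedup = 171/36.34
= 4.71×


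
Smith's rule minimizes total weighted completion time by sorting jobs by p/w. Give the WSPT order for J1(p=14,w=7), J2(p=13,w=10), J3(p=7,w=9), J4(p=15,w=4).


WSPT (Smith's rule): sort by p/w ascending
  J3: p/w = 7/9 = 0.778
  J2: p/w = 13/10 = 1.300
  J1: p/w = 14/7 = 2.000
  J4: p/w = 15/4 = 3.750
Order: J3 → J2 → J1 → J4


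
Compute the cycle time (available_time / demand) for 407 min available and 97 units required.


Cycle time = available time / demand
= 407 / 97
= 4.20 min/unit


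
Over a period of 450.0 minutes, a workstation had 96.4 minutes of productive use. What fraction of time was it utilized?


Utilization = busy / total × 100
= 96.4 / 450.0 × 100
= 21.4%


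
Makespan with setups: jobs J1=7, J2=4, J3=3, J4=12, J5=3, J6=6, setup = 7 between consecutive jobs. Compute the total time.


Makespan = Σ processing + (n-1) × setup
= (7 + 4 + 3 + 12 + 3 + 6) + (6-1)×7
= 35 + 35
= 70 time units


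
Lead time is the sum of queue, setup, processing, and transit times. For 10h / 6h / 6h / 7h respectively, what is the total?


Lead time = queue + setup + processing + transit
= 10 + 6 + 6 + 7
= 29 hours


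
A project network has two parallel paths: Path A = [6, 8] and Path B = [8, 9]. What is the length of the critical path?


Path A: 6 + 8 = 14
Path B: 8 + 9 = 17
Critical path = longest = max(14, 17)
= 17 (Path B)


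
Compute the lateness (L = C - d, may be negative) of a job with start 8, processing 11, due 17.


Completion = 8 + 11 = 19
Lateness = C - d = 19 - 17
= 2


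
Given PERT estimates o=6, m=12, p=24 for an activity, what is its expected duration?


te = (o + 4m + p) / 6
= (6 + 4×12 + 24) / 6
= (6 + 48 + 24) / 6
= 78 / 6
= 13.00


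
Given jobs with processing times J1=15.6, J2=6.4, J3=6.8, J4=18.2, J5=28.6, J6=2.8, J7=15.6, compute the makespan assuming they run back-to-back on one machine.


Sequential makespan: sum all processing times
= 15.6 + 6.4 + 6.8 + 18.2 + 28.6 + 2.8 + 15.6
= 94.0 time units


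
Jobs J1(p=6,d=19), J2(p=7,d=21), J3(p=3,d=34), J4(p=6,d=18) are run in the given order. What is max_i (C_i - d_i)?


Lateness per job (L = C - d):
  J1: C=6, d=19, L=-13
  J2: C=13, d=21, L=-8
  J3: C=16, d=34, L=-18
  J4: C=22, d=18, L=4
Lmax = max(-13, -8, -18, 4)
= 4


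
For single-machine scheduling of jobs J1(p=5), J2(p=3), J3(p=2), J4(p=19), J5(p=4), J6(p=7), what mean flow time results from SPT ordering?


SPT order: J3 → J2 → J5 → J1 → J6 → J4
Completion times:
  J3: C=2
  J2: C=5
  J5: C=9
  J1: C=14
  J6: C=21
  J4: C=40
Sum = 91, n = 6
Mean flow = 91/6
= 15.17


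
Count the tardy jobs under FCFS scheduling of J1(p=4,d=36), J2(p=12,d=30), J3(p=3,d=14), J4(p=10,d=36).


Completion vs due date:
  J1: C=4, d=36 → on time
  J2: C=16, d=30 → on time
  J3: C=19, d=14 → TARDY
  J4: C=29, d=36 → on time
Tardy jobs: J3
Count = 1


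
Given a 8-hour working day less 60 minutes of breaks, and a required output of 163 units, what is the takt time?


Available = 8×60 - 60 = 420 min
Takt time = 420 / 163
= 2.58 min/unit


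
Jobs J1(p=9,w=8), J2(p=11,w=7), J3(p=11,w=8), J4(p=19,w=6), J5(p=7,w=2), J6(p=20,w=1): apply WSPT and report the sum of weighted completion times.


WSPT order (by p/w): J1 → J3 → J2 → J4 → J5 → J6
  J1: C=9, w·C=8×9=72
  J3: C=20, w·C=8×20=160
  J2: C=31, w·C=7×31=217
  J4: C=50, w·C=6×50=300
  J5: C=57, w·C=2×57=114
  J6: C=77, w·C=1×77=77
Σ w·C = 940
= 940


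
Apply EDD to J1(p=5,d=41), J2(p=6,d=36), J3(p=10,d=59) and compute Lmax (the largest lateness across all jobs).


EDD order: J2 → J1 → J3
Completion and lateness:
  J2: C=6, d=36, L=6-36=-30
  J1: C=11, d=41, L=11-41=-30
  J3: C=21, d=59, L=21-59=-38
Lmax = max(-30, -30, -38)
= -30


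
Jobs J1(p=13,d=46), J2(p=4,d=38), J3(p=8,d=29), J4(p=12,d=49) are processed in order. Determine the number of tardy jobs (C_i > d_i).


Completion vs due date:
  J1: C=13, d=46 → on time
  J2: C=17, d=38 → on time
  J3: C=25, d=29 → on time
  J4: C=37, d=49 → on time
Tardy jobs: none
Count = 0


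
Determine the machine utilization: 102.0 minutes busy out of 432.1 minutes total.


Utilization = busy / total × 100
= 102.0 / 432.1 × 100
= 23.6%


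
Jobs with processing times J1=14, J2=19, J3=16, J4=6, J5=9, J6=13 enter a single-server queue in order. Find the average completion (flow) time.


Completion times:
  J1: completes at 14
  J2: completes at 33
  J3: completes at 49
  J4: completes at 55
  J5: completes at 64
  J6: completes at 77
Sum = 292
Average = 292/6
= 48.67


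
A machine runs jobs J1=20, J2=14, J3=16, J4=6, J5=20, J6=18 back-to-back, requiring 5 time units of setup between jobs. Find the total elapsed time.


Makespan = Σ processing + (n-1) × setup
= (20 + 14 + 16 + 6 + 20 + 18) + (6-1)×5
= 94 + 25
= 119 time units


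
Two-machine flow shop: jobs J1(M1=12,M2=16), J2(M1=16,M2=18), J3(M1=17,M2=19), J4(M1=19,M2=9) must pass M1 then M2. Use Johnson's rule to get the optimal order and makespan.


Johnson's rule:
Group 1 (M1≤M2, sort by M1): ['J1', 'J2', 'J3']
Group 2 (M1>M2, sort desc M2): ['J4']
Sequence: J1 → J2 → J3 → J4
Makespan calculation:
  J1: M1 done=12, M2 done=28
  J2: M1 done=28, M2 done=46
  J3: M1 done=45, M2 done=65
  J4: M1 done=64, M2 done=74
= Sequence: J1 → J2 → J3 → J4, Makespan: 74


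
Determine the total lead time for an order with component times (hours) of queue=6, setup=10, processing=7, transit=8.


Lead time = queue + setup + processing + transit
= 6 + 10 + 7 + 8
= 31 hours


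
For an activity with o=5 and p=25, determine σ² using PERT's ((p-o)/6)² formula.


σ² = ((p - o) / 6)² = (p - o)² / 36
= (25 - 5)² / 36
= 20² / 36
= 400 / 36
= 11.1111


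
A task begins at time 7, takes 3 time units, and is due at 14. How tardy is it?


Completion = start + processing = 7 + 3 = 10
Tardiness = max(0, C - d) = max(0, 10 - 14)
= max(0, -4)
= 0


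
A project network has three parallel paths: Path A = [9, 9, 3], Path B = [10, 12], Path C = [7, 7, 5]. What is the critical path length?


Path A: 9 + 9 + 3 = 21
Path B: 10 + 12 = 22
Path C: 7 + 7 + 5 = 19
Critical path = longest = max(21, 22, 19)
= 22 (Path B)


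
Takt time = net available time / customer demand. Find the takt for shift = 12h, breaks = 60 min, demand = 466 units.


Available = 12×60 - 60 = 660 min
Takt time = 660 / 466
= 1.42 min/unit


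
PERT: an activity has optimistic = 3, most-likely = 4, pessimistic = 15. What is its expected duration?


te = (o + 4m + p) / 6
= (3 + 4×4 + 15) / 6
= (3 + 16 + 15) / 6
= 34 / 6
= 5.67


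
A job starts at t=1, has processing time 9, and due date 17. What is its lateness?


Completion = 1 + 9 = 10
Lateness = C - d = 10 - 17
= -7


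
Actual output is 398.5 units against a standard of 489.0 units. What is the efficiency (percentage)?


Efficiency = (actual / standard) × 100
= (398.5 / 489.0) × 100
= 81.5%


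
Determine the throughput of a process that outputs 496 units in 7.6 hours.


Throughput = units / time
= 496 / 7.6
= 65.3 units/hour


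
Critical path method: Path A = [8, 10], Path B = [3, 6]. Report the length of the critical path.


Path A: 8 + 10 = 18
Path B: 3 + 6 = 9
Critical path = longest = max(18, 9)
= 18 (Path A)


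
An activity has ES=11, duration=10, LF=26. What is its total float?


EF = ES + duration = 11 + 10 = 21
LS = LF - duration = 26 - 10 = 16
Total Float = LF - EF = 26 - 21
(or LS - ES = 16 - 11)
= 5


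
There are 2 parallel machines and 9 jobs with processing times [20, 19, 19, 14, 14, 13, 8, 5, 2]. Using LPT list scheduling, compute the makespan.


Jobs (LPT sorted): [20, 19, 19, 14, 14, 13, 8, 5, 2]
Machines: 2
  J=20 → Machine 1 (load: 0+20=20)
  J=19 → Machine 2 (load: 0+19=19)
  J=19 → Machine 2 (load: 19+19=38)
  J=14 → Machine 1 (load: 20+14=34)
  J=14 → Machine 1 (load: 34+14=48)
  J=13 → Machine 2 (load: 38+13=51)
  J=8 → Machine 1 (load: 48+8=56)
  J=5 → Machine 2 (load: 51+5=56)
  J=2 → Machine 1 (load: 56+2=58)
Machine loads: [58, 56]
Makespan = max = 58 time units


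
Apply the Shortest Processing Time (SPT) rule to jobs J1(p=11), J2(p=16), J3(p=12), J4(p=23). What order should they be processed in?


SPT: sort by shortest processing time
  J1: p=11
  J3: p=12
  J2: p=16
  J4: p=23
Order: J1 → J3 → J2 → J4


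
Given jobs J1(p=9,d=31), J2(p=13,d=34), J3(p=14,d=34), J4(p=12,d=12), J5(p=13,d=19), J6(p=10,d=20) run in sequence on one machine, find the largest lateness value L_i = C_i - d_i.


Lateness per job (L = C - d):
  J1: C=9, d=31, L=-22
  J2: C=22, d=34, L=-12
  J3: C=36, d=34, L=2
  J4: C=48, d=12, L=36
  J5: C=61, d=19, L=42
  J6: C=71, d=20, L=51
Lmax = max(-22, -12, 2, 36, 42, 51)
= 51


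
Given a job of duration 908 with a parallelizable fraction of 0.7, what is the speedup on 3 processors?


Amdahl's law: T_p = T × ((1-p) + p/N)
= 908 × ((1-0.7) + 0.7/3)
= 908 × (0.30 + 0.2333)
= 908 × 0.5333
= 484.27
Speedup = 908/484.27
= 1.88×


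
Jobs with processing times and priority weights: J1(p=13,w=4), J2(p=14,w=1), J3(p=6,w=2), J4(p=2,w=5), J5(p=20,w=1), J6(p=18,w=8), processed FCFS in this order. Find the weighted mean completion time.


Completion times:
  J1: C=13, w×C=4×13=52
  J2: C=27, w×C=1×27=27
  J3: C=33, w×C=2×33=66
  J4: C=35, w×C=5×35=175
  J5: C=55, w×C=1×55=55
  J6: C=73, w×C=8×73=584
Sum w×C = 959
Sum w = 21
Weighted avg = 959/21
= 45.67


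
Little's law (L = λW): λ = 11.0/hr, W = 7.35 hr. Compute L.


Little's law: L = λ × W
= 11.0 × 7.35
= 80.85


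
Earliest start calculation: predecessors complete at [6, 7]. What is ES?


ES = max of all predecessor completion times
Predecessors: [6, 7]
ES = max(6, 7)
= 7


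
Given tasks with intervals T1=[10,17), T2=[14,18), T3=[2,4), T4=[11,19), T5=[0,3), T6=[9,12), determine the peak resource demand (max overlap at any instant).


Check each time point for overlaps:
  t=11: 3 tasks active (T1, T4, T6)
Max concurrent = 3


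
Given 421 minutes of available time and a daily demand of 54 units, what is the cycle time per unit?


Cycle time = available time / demand
= 421 / 54
= 7.80 min/unit


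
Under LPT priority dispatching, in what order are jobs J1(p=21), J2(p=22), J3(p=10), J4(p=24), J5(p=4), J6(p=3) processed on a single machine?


LPT: sort by longest processing time first
  J4: p=24
  J2: p=22
  J1: p=21
  J3: p=10
  J5: p=4
  J6: p=3
Order: J4 → J2 → J1 → J3 → J5 → J6


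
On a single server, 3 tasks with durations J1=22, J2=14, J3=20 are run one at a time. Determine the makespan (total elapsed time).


Sequential makespan: sum all processing times
= 22 + 14 + 20
= 56 time units


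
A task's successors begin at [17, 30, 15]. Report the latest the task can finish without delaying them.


LF = min of all successor start times
Successors start at: [17, 30, 15]
LF = min(17, 30, 15)
= 15


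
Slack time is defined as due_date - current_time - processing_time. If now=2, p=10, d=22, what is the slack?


Slack = due - current_time - processing
= 22 - 2 - 10
= 10


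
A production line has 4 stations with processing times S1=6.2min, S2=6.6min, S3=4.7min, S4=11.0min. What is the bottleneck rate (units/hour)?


Bottleneck = longest station time
Station times: [6.2, 6.6, 4.7, 11.0]
Max = 11.0 min
Rate = 60 / 11.0
= 5.45 units/hour (bottleneck: 11.0min)


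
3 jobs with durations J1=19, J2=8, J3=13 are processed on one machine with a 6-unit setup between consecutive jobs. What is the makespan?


Makespan = Σ processing + (n-1) × setup
= (19 + 8 + 13) + (3-1)×6
= 40 + 12
= 52 time units


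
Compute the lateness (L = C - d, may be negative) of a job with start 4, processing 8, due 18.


Completion = 4 + 8 = 12
Lateness = C - d = 12 - 18
= -6


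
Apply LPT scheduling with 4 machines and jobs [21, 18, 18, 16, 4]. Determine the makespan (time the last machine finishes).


Jobs (LPT sorted): [21, 18, 18, 16, 4]
Machines: 4
  J=21 → Machine 1 (load: 0+21=21)
  J=18 → Machine 2 (load: 0+18=18)
  J=18 → Machine 3 (load: 0+18=18)
  J=16 → Machine 4 (load: 0+16=16)
  J=4 → Machine 4 (load: 16+4=20)
Machine loads: [21, 18, 18, 20]
Makespan = max = 21 time units


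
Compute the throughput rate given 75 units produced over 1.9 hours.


Throughput = units / time
= 75 / 1.9
= 39.5 units/hour


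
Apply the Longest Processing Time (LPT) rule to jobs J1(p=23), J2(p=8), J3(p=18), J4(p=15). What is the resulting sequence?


LPT: sort by longest processing time first
  J1: p=23
  J3: p=18
  J4: p=15
  J2: p=8
Order: J1 → J3 → J4 → J2


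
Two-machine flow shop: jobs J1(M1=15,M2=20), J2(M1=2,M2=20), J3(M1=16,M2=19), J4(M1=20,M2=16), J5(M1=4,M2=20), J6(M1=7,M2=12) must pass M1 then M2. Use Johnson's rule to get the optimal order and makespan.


Johnson's rule:
Group 1 (M1≤M2, sort by M1): ['J2', 'J5', 'J6', 'J1', 'J3']
Group 2 (M1>M2, sort desc M2): ['J4']
Sequence: J2 → J5 → J6 → J1 → J3 → J4
Makespan calculation:
  J2: M1 done=2, M2 done=22
  J5: M1 done=6, M2 done=42
  J6: M1 done=13, M2 done=54
  J1: M1 done=28, M2 done=74
  J3: M1 done=44, M2 done=93
  J4: M1 done=64, M2 done=109
= Sequence: J2 → J5 → J6 → J1 → J3 → J4, Makespan: 109


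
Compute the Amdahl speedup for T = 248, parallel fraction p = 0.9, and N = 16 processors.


Amdahl's law: T_p = T × ((1-p) + p/N)
= 248 × ((1-0.9) + 0.9/16)
= 248 × (0.10 + 0.0563)
= 248 × 0.1562
= 38.75
Speedup = 248/38.75
= 6.40×


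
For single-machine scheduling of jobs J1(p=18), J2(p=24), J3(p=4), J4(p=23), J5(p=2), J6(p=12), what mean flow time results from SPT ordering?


SPT order: J5 → J3 → J6 → J1 → J4 → J2
Completion times:
  J5: C=2
  J3: C=6
  J6: C=18
  J1: C=36
  J4: C=59
  J2: C=83
Sum = 204, n = 6
Mean flow = 204/6
= 34.00


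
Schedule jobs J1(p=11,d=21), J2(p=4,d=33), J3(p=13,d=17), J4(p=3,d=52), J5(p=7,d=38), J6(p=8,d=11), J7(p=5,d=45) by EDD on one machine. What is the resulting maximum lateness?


EDD order: J6 → J3 → J1 → J2 → J5 → J7 → J4
Completion and lateness:
  J6: C=8, d=11, L=8-11=-3
  J3: C=21, d=17, L=21-17=4
  J1: C=32, d=21, L=32-21=11
  J2: C=36, d=33, L=36-33=3
  J5: C=43, d=38, L=43-38=5
  J7: C=48, d=45, L=48-45=3
  J4: C=51, d=52, L=51-52=-1
Lmax = max(-3, 4, 11, 3, 5, 3, -1)
= 11


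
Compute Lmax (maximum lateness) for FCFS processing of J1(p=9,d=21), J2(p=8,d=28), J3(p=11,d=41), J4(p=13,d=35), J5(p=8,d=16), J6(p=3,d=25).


Lateness per job (L = C - d):
  J1: C=9, d=21, L=-12
  J2: C=17, d=28, L=-11
  J3: C=28, d=41, L=-13
  J4: C=41, d=35, L=6
  J5: C=49, d=16, L=33
  J6: C=52, d=25, L=27
Lmax = max(-12, -11, -13, 6, 33, 27)
= 33


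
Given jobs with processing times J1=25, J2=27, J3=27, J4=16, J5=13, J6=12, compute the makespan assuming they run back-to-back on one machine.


Sequential makespan: sum all processing times
= 25 + 27 + 27 + 16 + 13 + 12
= 120 time units


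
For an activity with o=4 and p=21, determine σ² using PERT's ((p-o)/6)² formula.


σ² = ((p - o) / 6)² = (p - o)² / 36
= (21 - 4)² / 36
= 17² / 36
= 289 / 36
= 8.0278


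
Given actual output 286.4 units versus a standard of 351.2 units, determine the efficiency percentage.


Efficiency = (actual / standard) × 100
= (286.4 / 351.2) × 100
= 81.5%


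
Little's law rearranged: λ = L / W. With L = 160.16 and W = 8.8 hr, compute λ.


Little's law: L = λW → λ = L / W
= 160.16 / 8.8
= 18.20 per hour


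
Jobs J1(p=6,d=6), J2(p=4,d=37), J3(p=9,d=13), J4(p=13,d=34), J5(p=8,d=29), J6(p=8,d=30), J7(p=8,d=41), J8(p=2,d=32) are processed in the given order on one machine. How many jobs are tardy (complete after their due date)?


Completion vs due date:
  J1: C=6, d=6 → on time
  J2: C=10, d=37 → on time
  J3: C=19, d=13 → TARDY
  J4: C=32, d=34 → on time
  J5: C=40, d=29 → TARDY
  J6: C=48, d=30 → TARDY
  J7: C=56, d=41 → TARDY
  J8: C=58, d=32 → TARDY
Tardy jobs: J3, J5, J6, J7, J8
Count = 5


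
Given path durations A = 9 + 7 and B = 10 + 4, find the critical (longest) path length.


Path A: 9 + 7 = 16
Path B: 10 + 4 = 14
Critical path = longest = max(16, 14)
= 16 (Path A)


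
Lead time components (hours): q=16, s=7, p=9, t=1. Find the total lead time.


Lead time = queue + setup + processing + transit
= 16 + 7 + 9 + 1
= 33 hours


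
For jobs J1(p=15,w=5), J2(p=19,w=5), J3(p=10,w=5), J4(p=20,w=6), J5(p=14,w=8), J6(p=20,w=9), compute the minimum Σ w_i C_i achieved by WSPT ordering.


WSPT order (by p/w): J5 → J3 → J6 → J1 → J4 → J2
  J5: C=14, w·C=8×14=112
  J3: C=24, w·C=5×24=120
  J6: C=44, w·C=9×44=396
  J1: C=59, w·C=5×59=295
  J4: C=79, w·C=6×79=474
  J2: C=98, w·C=5×98=490
Σ w·C = 1887
= 1887


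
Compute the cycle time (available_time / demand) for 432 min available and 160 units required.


Cycle time = available time / demand
= 432 / 160
= 2.70 min/unit


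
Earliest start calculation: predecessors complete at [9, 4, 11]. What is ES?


ES = max of all predecessor completion times
Predecessors: [9, 4, 11]
ES = max(9, 4, 11)
= 11


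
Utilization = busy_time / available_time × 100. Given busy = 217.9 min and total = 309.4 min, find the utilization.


Utilization = busy / total × 100
= 217.9 / 309.4 × 100
= 70.4%


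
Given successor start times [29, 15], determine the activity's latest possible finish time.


LF = min of all successor start times
Successors start at: [29, 15]
LF = min(29, 15)
= 15


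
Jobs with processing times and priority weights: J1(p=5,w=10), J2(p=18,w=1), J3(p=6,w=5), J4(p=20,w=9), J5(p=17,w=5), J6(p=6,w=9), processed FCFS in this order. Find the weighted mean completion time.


Completion times:
  J1: C=5, w×C=10×5=50
  J2: C=23, w×C=1×23=23
  J3: C=29, w×C=5×29=145
  J4: C=49, w×C=9×49=441
  J5: C=66, w×C=5×66=330
  J6: C=72, w×C=9×72=648
Sum w×C = 1637
Sum w = 39
Weighted avg = 1637/39
= 41.97


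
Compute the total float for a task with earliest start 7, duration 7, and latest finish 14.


EF = ES + duration = 7 + 7 = 14
LS = LF - duration = 14 - 7 = 7
Total Float = LF - EF = 14 - 14
(or LS - ES = 7 - 7)
= 0


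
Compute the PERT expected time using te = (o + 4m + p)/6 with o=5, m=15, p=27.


te = (o + 4m + p) / 6
= (5 + 4×15 + 27) / 6
= (5 + 60 + 27) / 6
= 92 / 6
= 15.33


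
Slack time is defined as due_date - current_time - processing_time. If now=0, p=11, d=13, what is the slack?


Slack = due - current_time - processing
= 13 - 0 - 11
= 2


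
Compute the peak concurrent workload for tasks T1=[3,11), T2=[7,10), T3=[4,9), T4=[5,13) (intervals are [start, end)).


Check each time point for overlaps:
  t=7: 4 tasks active (T1, T2, T3, T4)
Max concurrent = 4


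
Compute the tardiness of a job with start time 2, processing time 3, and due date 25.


Completion = start + processing = 2 + 3 = 5
Tardiness = max(0, C - d) = max(0, 5 - 25)
= max(0, -20)
= 0


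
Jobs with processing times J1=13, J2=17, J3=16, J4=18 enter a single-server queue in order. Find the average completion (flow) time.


Completion times:
  J1: completes at 13
  J2: completes at 30
  J3: completes at 46
  J4: completes at 64
Sum = 153
Average = 153/4
= 38.25


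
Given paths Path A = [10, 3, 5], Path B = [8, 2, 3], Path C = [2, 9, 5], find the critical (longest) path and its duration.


Path A: 10 + 3 + 5 = 18
Path B: 8 + 2 + 3 = 13
Path C: 2 + 9 + 5 = 16
Critical path = longest = max(18, 13, 16)
= 18 (Path A)


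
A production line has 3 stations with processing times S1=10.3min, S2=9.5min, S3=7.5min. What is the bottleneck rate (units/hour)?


Bottleneck = longest station time
Station times: [10.3, 9.5, 7.5]
Max = 10.3 min
Rate = 60 / 10.3
= 5.83 units/hour (bottleneck: 10.3min)


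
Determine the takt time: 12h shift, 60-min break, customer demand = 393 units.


Available = 12×60 - 60 = 660 min
Takt time = 660 / 393
= 1.68 min/unit


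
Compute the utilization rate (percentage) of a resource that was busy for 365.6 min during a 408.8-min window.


Utilization = busy / total × 100
= 365.6 / 408.8 × 100
= 89.4%
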